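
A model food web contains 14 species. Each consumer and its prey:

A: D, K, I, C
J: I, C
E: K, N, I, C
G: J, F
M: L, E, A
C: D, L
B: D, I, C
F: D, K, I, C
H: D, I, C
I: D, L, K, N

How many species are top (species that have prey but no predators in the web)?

Top species (has prey, but nothing eats it): H, B, M, G.
Count: 4.

4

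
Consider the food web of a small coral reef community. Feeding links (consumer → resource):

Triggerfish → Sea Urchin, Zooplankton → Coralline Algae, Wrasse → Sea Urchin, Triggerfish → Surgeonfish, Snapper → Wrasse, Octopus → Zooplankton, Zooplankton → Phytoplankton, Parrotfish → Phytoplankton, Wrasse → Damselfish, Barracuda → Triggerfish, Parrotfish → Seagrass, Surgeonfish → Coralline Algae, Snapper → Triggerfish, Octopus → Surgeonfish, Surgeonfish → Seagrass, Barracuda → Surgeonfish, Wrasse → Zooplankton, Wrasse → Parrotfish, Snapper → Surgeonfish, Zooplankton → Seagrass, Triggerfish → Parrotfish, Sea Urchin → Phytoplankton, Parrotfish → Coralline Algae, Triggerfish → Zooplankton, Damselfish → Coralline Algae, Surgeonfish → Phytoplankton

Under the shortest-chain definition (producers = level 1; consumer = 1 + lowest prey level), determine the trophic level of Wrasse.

Trophic level 3

Coralline Algae is a producer → level 1.
Damselfish eats Coralline Algae → level 2.
Wrasse eats Damselfish → level 3.
No prey of Wrasse is below level 2, so 3 is the minimum.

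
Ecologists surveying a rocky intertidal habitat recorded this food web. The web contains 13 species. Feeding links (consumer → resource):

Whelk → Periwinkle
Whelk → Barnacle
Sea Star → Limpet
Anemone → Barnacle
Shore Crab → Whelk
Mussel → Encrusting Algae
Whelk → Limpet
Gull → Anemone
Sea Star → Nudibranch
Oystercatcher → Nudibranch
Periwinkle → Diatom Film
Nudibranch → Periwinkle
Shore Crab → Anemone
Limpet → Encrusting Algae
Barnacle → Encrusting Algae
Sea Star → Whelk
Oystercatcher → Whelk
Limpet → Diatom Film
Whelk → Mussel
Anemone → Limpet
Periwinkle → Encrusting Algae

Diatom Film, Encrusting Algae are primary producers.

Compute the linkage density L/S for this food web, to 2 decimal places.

There are L = 21 links among S = 13 species.
L/S = 21/13 = 1.6154 ≈ 1.62.

L/S = 1.62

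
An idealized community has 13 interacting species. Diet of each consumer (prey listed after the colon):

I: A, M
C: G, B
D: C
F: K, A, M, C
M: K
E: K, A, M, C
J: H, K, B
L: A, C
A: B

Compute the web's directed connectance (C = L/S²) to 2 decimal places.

C = 0.12

The web has S = 13 species and L = 20 feeding links.
C = L / S² = 20 / 169 = 0.1183 ≈ 0.12.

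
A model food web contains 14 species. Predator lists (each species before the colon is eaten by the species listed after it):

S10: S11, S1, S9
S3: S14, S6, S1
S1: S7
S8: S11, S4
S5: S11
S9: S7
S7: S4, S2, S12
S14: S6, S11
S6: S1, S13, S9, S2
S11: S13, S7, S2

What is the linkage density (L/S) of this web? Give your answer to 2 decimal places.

There are L = 23 links among S = 14 species.
L/S = 23/14 = 1.6429 ≈ 1.64.

L/S = 1.64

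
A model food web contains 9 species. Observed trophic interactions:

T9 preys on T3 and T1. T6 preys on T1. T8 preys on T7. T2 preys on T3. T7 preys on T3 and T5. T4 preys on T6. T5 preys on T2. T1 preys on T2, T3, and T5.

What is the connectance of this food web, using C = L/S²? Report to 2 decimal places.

C = 0.15

The web has S = 9 species and L = 12 feeding links.
C = L / S² = 12 / 81 = 0.1481 ≈ 0.15.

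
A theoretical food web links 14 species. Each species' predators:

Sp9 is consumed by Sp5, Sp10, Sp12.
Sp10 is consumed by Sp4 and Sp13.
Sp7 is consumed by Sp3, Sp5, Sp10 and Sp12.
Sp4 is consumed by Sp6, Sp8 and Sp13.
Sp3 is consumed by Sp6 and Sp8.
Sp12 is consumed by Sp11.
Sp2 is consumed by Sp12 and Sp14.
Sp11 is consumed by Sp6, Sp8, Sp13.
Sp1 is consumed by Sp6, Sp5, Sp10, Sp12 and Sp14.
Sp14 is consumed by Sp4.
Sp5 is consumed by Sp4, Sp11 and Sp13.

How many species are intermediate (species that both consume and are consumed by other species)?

Intermediate species (has both prey and predators): Sp5, Sp14, Sp3, Sp10, Sp12, Sp4, Sp11.
Count: 7.

7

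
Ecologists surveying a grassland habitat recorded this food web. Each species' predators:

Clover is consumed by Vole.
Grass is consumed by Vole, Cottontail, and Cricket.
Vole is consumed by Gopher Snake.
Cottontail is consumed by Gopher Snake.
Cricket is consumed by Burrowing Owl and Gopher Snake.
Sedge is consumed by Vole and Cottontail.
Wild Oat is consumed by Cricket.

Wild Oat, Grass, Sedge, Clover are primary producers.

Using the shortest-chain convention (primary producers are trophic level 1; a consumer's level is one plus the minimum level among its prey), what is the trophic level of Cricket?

Trophic level 2

Wild Oat is a producer → level 1.
Cricket eats Wild Oat → level 2.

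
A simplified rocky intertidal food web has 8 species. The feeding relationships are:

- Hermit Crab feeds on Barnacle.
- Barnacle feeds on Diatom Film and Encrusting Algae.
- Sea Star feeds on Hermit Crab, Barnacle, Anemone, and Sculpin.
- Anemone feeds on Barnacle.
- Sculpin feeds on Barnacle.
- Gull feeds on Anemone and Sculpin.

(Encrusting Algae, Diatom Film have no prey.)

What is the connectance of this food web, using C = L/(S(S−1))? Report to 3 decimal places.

The web has S = 8 species and L = 11 feeding links.
C = L / (S(S−1)) = 11 / 56 = 0.1964 ≈ 0.196.

C = 0.196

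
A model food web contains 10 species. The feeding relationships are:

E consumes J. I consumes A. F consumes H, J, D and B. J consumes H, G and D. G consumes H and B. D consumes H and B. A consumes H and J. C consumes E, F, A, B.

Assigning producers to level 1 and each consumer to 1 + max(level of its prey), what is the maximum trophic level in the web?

5

Producers (level 1): H, B.
H → G → J → A → C gives C level 5.
No species has a prey at level 5, so no species reaches level 6.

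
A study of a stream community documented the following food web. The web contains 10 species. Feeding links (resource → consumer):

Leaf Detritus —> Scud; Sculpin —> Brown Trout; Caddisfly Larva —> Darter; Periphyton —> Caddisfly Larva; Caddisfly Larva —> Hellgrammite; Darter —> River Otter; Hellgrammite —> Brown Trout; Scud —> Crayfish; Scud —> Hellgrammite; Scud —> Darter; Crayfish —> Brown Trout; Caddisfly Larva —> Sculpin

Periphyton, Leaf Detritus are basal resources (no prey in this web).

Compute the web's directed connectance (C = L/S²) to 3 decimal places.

The web has S = 10 species and L = 12 feeding links.
C = L / S² = 12 / 100 = 0.1200 ≈ 0.120.

C = 0.120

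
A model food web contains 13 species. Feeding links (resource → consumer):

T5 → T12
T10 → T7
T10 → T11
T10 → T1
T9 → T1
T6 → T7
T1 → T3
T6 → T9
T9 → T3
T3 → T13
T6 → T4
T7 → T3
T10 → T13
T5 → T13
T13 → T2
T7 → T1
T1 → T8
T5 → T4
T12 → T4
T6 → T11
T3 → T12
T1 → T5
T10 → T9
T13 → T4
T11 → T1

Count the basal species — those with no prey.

2

Basal species (no prey listed): T6, T10.
Count: 2.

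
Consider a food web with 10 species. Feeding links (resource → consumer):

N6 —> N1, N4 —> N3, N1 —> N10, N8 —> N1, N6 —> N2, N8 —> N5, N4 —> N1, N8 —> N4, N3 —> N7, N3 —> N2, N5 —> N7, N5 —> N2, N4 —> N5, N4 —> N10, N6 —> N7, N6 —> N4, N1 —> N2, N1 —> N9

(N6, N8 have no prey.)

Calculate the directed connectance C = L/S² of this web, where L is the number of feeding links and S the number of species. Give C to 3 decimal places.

C = 0.180

The web has S = 10 species and L = 18 feeding links.
C = L / S² = 18 / 100 = 0.1800 ≈ 0.180.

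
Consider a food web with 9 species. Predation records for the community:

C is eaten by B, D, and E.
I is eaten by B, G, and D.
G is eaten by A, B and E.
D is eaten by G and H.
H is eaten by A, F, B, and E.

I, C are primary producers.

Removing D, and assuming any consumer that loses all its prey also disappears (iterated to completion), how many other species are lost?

2

Remove D.
Round 1: H (all prey gone) → extinct.
Round 2: F (all prey gone) → extinct.
No further losses. Total secondary extinctions: 2.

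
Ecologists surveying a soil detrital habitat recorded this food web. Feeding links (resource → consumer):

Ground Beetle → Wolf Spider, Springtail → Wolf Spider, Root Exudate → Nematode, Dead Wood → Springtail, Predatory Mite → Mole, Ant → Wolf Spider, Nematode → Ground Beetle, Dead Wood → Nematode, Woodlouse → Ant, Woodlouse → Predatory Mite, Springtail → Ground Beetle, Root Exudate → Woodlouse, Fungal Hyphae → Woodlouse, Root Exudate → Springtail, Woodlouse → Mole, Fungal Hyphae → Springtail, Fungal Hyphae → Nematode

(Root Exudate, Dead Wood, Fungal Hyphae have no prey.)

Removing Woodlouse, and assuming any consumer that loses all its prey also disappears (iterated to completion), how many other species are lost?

Remove Woodlouse.
Round 1: Ant (all prey gone), Predatory Mite (all prey gone) → extinct.
Round 2: Mole (all prey gone) → extinct.
No further losses. Total secondary extinctions: 3.

3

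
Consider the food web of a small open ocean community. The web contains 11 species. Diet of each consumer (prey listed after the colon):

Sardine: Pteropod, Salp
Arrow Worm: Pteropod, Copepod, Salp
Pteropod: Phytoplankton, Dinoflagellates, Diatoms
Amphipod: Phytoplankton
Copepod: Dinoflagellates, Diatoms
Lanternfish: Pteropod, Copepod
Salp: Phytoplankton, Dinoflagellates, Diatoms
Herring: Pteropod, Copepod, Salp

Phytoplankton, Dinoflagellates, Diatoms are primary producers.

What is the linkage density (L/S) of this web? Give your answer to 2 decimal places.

There are L = 19 links among S = 11 species.
L/S = 19/11 = 1.7273 ≈ 1.73.

L/S = 1.73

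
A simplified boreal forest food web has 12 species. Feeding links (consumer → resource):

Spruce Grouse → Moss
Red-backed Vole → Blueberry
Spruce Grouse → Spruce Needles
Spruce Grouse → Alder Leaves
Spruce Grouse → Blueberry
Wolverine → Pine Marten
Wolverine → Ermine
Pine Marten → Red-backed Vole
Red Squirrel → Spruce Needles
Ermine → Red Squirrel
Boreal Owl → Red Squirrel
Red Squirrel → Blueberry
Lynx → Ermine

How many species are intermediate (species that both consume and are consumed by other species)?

4

Intermediate species (has both prey and predators): Red Squirrel, Red-backed Vole, Pine Marten, Ermine.
Count: 4.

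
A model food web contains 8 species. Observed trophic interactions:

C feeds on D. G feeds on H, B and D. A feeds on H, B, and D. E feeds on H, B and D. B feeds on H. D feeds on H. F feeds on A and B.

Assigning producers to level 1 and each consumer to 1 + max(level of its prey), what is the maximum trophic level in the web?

4

Producers (level 1): H.
H → B → A → F gives F level 4.
No species has a prey at level 4, so no species reaches level 5.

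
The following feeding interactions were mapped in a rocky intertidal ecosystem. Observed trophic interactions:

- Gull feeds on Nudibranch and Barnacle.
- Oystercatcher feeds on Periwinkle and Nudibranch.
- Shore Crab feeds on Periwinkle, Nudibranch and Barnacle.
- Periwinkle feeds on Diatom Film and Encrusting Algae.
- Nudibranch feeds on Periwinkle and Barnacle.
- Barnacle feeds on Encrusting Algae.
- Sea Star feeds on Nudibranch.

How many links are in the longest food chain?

One longest chain: Diatom Film → Periwinkle → Nudibranch → Oystercatcher.
It has 4 species and 3 links.

3 links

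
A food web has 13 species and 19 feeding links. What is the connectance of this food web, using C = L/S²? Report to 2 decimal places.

C = 0.11

The web has S = 13 species and L = 19 feeding links.
C = L / S² = 19 / 169 = 0.1124 ≈ 0.11.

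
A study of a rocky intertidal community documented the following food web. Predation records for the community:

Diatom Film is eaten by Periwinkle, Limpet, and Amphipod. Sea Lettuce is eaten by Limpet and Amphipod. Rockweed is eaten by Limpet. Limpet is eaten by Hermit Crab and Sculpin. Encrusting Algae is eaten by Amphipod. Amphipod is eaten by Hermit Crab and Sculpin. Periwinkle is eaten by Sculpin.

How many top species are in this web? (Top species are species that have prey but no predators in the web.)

Top species (has prey, but nothing eats it): Sculpin, Hermit Crab.
Count: 2.

2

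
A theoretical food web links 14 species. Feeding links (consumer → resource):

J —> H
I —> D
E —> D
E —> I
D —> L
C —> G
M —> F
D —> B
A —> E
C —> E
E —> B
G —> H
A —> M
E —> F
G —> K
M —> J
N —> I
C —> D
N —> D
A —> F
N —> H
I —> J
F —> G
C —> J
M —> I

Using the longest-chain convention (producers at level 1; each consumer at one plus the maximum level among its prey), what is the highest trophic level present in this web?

5

Producers (level 1): H, K, L, B.
H → J → I → M → A gives A level 5.
No species has a prey at level 5, so no species reaches level 6.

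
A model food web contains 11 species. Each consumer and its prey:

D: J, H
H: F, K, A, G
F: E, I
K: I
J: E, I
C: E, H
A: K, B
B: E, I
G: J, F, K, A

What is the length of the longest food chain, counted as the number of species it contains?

6 species

One longest chain: I → K → A → G → H → D.
It has 6 species and 5 links.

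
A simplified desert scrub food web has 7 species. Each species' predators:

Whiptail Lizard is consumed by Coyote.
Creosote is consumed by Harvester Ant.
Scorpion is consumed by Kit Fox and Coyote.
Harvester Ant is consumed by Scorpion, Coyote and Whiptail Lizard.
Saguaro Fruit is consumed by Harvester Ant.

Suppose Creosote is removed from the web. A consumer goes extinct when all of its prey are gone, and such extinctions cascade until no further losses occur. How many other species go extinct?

Remove Creosote.
Every predator of it retains at least one other prey: Harvester Ant still has Saguaro Fruit.
No consumer loses all prey, so no secondary extinctions occur.

0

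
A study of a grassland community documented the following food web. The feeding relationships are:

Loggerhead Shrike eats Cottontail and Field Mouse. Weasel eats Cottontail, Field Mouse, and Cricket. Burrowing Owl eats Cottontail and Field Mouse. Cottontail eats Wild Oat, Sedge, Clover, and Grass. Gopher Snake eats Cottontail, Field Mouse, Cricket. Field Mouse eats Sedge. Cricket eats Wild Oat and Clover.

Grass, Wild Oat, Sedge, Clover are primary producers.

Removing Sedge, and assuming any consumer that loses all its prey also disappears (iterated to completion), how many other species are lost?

Remove Sedge.
Round 1: Field Mouse (all prey gone) → extinct.
No further losses. Total secondary extinctions: 1.

1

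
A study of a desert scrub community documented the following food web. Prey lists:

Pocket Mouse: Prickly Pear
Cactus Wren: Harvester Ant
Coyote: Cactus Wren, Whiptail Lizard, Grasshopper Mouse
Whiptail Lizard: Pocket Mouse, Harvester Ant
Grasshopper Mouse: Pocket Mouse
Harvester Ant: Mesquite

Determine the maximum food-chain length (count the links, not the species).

3 links

One longest chain: Mesquite → Harvester Ant → Cactus Wren → Coyote.
It has 4 species and 3 links.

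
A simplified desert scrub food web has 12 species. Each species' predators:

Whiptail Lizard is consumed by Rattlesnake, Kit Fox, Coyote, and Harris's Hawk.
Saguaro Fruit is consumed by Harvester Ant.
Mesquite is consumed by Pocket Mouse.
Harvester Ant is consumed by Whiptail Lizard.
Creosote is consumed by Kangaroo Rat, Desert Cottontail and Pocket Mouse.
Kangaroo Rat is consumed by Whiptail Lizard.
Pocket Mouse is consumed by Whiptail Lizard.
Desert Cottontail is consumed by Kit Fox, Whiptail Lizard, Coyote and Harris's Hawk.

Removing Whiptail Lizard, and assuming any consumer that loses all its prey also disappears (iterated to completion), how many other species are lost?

Remove Whiptail Lizard.
Round 1: Rattlesnake (all prey gone) → extinct.
No further losses. Total secondary extinctions: 1.

1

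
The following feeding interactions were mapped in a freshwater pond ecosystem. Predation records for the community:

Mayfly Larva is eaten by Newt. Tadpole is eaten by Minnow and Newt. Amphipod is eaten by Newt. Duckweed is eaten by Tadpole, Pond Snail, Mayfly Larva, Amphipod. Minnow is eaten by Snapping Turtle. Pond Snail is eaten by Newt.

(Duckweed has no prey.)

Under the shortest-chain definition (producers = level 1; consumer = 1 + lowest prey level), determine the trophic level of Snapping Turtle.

Trophic level 4

Duckweed is a producer → level 1.
Tadpole eats Duckweed → level 2.
Minnow eats Tadpole → level 3.
Snapping Turtle eats Minnow → level 4.
No prey of Snapping Turtle is below level 3, so 4 is the minimum.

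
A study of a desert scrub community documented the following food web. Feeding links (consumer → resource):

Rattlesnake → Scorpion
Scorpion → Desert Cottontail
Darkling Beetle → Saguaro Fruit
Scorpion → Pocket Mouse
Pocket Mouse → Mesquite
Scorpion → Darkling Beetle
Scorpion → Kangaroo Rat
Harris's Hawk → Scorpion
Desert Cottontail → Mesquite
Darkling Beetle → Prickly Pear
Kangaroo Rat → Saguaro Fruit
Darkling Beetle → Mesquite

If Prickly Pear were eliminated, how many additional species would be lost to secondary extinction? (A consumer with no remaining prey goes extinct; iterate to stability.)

0

Remove Prickly Pear.
Every predator of it retains at least one other prey: Darkling Beetle still has Saguaro Fruit, Mesquite.
No consumer loses all prey, so no secondary extinctions occur.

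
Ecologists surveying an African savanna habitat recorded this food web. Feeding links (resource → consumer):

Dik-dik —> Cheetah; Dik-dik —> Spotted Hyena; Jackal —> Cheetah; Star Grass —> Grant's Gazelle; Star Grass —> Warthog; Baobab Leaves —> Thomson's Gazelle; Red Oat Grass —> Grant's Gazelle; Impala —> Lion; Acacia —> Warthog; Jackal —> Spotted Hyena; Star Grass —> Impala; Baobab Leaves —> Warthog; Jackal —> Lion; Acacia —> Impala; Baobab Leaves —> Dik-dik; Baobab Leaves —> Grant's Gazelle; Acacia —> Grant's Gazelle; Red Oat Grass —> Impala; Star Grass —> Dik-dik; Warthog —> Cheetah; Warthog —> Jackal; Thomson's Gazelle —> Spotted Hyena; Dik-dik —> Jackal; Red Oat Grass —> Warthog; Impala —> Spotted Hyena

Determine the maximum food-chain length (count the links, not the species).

One longest chain: Acacia → Warthog → Jackal → Cheetah.
It has 4 species and 3 links.

3 links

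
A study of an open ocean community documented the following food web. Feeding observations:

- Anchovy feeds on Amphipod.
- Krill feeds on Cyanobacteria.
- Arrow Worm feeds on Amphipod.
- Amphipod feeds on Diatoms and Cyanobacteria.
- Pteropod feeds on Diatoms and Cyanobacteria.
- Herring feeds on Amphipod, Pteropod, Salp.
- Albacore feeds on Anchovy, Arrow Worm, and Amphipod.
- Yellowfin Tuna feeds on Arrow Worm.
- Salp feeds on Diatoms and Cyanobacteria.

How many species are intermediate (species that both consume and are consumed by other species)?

Intermediate species (has both prey and predators): Salp, Pteropod, Amphipod, Arrow Worm, Anchovy.
Count: 5.

5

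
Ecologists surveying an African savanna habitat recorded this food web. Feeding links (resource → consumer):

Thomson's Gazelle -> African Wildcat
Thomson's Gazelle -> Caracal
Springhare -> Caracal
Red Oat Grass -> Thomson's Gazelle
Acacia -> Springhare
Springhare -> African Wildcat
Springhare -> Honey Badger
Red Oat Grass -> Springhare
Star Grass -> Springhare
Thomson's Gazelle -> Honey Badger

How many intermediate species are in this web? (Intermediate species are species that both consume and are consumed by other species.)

2

Intermediate species (has both prey and predators): Thomson's Gazelle, Springhare.
Count: 2.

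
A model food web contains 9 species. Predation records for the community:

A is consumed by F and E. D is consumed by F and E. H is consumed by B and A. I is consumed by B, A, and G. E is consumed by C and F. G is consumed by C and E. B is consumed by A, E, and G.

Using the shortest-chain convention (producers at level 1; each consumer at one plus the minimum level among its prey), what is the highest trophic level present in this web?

3

Producers (level 1): D, I, H.
Following each consumer down to its lowest-level prey: I → G → C (levels 1 through 3).
All prey of C (G 2, E 2) are at level 2 or above, so C is at level 1 + 2 = 3.
Every consumer has at least one prey at level 2 or below, so none exceeds level 3.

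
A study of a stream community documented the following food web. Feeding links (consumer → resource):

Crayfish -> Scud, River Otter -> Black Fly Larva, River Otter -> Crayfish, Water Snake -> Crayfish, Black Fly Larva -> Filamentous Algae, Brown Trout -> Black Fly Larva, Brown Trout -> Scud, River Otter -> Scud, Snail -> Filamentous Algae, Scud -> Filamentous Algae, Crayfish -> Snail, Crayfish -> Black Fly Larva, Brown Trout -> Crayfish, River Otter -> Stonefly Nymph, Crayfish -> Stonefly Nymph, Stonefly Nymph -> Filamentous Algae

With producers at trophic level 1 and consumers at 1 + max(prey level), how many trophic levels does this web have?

Producers (level 1): Filamentous Algae.
Filamentous Algae → Snail → Crayfish → River Otter gives River Otter level 4.
No species has a prey at level 4, so no species reaches level 5.

4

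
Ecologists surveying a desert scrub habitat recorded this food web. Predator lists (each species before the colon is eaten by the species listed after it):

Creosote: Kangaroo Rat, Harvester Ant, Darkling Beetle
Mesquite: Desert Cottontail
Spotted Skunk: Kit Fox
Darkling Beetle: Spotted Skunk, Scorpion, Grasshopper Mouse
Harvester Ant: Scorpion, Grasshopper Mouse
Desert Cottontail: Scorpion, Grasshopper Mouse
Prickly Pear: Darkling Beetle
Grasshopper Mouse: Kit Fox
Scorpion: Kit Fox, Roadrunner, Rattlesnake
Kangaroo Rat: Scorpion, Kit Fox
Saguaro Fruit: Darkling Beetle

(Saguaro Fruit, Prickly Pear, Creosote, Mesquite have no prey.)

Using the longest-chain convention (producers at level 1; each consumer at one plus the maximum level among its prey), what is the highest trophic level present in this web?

4

Producers (level 1): Saguaro Fruit, Prickly Pear, Creosote, Mesquite.
Creosote → Kangaroo Rat → Scorpion → Rattlesnake gives Rattlesnake level 4.
No species has a prey at level 4, so no species reaches level 5.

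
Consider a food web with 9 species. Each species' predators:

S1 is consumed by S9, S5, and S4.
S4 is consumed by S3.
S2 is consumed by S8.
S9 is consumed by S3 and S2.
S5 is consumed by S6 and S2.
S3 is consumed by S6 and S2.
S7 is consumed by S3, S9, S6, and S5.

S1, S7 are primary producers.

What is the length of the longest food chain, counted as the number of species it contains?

One longest chain: S1 → S4 → S3 → S2 → S8.
It has 5 species and 4 links.

5 species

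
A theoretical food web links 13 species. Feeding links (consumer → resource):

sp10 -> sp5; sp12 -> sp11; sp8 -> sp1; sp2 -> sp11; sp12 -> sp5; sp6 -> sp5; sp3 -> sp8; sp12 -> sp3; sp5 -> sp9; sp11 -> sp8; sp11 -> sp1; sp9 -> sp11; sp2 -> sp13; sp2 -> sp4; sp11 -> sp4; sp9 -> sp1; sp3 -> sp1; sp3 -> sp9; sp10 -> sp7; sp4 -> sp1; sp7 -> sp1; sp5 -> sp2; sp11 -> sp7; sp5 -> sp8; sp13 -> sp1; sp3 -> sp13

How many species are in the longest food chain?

One longest chain: sp1 → sp8 → sp11 → sp2 → sp5 → sp10.
It has 6 species and 5 links.

6 species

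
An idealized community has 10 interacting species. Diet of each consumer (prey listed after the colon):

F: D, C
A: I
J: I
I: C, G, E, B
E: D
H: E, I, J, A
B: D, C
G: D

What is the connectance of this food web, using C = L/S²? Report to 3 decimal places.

The web has S = 10 species and L = 16 feeding links.
C = L / S² = 16 / 100 = 0.1600 ≈ 0.160.

C = 0.160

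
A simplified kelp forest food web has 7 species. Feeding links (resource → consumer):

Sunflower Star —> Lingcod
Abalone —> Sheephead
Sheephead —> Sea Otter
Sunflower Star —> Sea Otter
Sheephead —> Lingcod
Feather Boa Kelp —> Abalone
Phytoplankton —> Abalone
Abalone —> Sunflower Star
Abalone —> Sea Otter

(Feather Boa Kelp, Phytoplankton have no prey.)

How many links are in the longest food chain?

3 links

One longest chain: Feather Boa Kelp → Abalone → Sheephead → Sea Otter.
It has 4 species and 3 links.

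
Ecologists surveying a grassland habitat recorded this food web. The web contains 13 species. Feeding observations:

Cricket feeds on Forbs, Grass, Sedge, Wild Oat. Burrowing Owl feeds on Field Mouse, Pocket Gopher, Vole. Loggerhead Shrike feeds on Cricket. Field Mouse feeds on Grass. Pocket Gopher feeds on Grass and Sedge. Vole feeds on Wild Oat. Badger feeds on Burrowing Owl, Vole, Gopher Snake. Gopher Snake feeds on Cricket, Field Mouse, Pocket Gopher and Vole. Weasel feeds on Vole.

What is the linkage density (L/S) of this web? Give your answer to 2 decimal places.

There are L = 20 links among S = 13 species.
L/S = 20/13 = 1.5385 ≈ 1.54.

L/S = 1.54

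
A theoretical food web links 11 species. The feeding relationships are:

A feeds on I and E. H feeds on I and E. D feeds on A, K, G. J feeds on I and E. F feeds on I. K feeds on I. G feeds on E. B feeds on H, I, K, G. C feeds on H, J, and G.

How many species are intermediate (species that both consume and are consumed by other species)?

Intermediate species (has both prey and predators): A, K, J, G, H.
Count: 5.

5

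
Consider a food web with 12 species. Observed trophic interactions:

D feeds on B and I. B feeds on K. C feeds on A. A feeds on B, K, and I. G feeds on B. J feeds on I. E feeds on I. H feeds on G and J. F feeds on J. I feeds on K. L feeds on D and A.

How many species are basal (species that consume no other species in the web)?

Basal species (no prey listed): K.
Count: 1.

1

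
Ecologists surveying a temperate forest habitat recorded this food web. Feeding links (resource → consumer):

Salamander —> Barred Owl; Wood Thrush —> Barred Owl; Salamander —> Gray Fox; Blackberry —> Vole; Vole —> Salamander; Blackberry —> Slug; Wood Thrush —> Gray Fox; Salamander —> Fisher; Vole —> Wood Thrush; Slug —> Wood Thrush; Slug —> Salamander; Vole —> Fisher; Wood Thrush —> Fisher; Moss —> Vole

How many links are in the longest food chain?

3 links

One longest chain: Blackberry → Slug → Wood Thrush → Barred Owl.
It has 4 species and 3 links.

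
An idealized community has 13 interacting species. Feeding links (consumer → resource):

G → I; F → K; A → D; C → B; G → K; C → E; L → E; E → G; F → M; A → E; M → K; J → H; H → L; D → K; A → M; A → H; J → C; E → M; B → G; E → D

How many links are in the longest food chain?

5 links

One longest chain: K → G → E → L → H → J.
It has 6 species and 5 links.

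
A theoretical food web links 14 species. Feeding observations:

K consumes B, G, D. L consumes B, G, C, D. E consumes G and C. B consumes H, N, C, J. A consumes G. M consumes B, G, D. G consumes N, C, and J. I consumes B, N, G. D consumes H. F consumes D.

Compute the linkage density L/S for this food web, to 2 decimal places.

L/S = 1.79

There are L = 25 links among S = 14 species.
L/S = 25/14 = 1.7857 ≈ 1.79.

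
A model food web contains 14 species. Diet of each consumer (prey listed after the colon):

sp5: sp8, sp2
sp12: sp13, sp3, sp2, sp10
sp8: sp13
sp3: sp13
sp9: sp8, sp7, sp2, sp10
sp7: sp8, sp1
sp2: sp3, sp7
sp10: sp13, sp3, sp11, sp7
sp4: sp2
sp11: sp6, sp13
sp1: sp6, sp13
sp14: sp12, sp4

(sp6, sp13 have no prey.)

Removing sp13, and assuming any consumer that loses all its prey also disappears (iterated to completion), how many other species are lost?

2

Remove sp13.
Round 1: sp3 (all prey gone), sp8 (all prey gone) → extinct.
No further losses. Total secondary extinctions: 2.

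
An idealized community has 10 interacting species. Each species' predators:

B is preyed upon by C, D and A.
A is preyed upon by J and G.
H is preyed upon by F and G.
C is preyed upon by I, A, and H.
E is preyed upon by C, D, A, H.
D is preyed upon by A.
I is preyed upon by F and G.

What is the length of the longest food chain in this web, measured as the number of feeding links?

3 links

One longest chain: B → C → H → G.
It has 4 species and 3 links.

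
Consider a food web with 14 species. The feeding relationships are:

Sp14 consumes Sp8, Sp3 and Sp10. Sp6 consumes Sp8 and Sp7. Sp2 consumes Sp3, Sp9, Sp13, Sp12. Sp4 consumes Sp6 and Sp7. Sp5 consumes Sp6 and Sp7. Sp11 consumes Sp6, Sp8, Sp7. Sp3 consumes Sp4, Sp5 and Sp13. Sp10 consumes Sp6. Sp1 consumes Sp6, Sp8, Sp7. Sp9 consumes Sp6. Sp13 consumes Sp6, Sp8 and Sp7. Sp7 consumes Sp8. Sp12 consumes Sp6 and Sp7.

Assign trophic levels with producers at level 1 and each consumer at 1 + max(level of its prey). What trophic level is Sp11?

Trophic level 4

Sp8 is a producer → level 1.
Sp7 eats Sp8 → level 2.
Sp6 eats Sp7 (level 2); other prey at levels: Sp8 1 → level 3.
Sp11 eats Sp6 (level 3); other prey at levels: Sp8 1, Sp7 2 → level 4.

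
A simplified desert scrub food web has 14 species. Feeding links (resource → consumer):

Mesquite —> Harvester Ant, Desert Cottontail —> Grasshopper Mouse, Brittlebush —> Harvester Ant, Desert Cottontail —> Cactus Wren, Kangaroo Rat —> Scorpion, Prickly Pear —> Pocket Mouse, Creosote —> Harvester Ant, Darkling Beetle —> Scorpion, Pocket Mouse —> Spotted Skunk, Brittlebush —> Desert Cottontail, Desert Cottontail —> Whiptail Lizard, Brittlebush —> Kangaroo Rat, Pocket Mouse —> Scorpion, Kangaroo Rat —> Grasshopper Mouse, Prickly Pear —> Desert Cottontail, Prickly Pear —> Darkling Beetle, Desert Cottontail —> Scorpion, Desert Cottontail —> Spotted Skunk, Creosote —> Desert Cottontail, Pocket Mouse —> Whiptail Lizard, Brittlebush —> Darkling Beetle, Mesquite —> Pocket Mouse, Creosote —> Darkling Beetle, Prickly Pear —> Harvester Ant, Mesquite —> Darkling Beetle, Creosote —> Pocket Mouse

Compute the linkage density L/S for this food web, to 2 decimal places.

L/S = 1.86

There are L = 26 links among S = 14 species.
L/S = 26/14 = 1.8571 ≈ 1.86.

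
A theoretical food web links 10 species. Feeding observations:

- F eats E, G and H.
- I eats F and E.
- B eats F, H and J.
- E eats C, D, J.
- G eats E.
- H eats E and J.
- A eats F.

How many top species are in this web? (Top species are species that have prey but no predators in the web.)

Top species (has prey, but nothing eats it): A, B, I.
Count: 3.

3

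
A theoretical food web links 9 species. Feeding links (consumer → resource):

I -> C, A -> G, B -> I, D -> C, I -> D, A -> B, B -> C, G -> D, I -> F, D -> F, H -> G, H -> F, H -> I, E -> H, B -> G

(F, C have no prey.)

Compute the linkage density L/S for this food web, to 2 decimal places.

There are L = 15 links among S = 9 species.
L/S = 15/9 = 1.6667 ≈ 1.67.

L/S = 1.67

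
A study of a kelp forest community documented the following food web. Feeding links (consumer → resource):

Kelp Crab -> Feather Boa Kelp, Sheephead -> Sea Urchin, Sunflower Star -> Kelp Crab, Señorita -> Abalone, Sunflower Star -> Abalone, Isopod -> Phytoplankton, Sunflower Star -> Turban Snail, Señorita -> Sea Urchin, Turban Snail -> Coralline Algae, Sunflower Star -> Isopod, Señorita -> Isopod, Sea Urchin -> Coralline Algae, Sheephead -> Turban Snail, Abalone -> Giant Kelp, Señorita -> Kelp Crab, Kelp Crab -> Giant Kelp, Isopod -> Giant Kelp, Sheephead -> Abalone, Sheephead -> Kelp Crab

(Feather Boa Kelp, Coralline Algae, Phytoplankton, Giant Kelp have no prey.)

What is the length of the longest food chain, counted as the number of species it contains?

One longest chain: Giant Kelp → Abalone → Señorita.
It has 3 species and 2 links.

3 species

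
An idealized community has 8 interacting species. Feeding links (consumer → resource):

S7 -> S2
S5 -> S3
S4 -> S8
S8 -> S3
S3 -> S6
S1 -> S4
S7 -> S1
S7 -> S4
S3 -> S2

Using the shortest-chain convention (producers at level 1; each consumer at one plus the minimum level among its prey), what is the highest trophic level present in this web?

5

Producers (level 1): S2, S6.
Following each consumer down to its lowest-level prey: S2 → S3 → S8 → S4 → S1 (levels 1 through 5).
All prey of S1 (S4 4) are at level 4 or above, so S1 is at level 1 + 4 = 5.
Every consumer has at least one prey at level 4 or below, so none exceeds level 5.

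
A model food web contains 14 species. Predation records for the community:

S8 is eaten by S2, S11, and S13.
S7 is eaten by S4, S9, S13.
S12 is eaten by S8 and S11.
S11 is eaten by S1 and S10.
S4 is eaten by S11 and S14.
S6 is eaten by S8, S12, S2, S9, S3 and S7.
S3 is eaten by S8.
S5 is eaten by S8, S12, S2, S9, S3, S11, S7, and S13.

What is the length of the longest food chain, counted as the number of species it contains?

5 species

One longest chain: S5 → S3 → S8 → S11 → S10.
It has 5 species and 4 links.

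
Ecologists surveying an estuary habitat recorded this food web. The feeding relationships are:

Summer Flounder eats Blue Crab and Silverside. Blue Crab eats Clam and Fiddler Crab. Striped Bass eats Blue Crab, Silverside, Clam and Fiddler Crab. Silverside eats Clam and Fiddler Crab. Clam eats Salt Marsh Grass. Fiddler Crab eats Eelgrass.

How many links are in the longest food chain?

3 links

One longest chain: Salt Marsh Grass → Clam → Silverside → Striped Bass.
It has 4 species and 3 links.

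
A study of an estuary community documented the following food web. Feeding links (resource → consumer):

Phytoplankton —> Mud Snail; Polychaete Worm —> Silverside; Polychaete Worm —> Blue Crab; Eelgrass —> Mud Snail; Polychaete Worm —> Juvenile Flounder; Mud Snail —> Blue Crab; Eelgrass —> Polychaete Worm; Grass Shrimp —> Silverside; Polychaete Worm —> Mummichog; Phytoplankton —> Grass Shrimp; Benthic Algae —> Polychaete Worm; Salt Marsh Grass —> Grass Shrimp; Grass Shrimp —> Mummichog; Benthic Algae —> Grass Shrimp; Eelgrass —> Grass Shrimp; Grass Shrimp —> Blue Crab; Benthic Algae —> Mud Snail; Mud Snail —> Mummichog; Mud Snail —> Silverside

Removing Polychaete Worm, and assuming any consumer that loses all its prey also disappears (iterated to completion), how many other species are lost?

Remove Polychaete Worm.
Round 1: Juvenile Flounder (all prey gone) → extinct.
No further losses. Total secondary extinctions: 1.

1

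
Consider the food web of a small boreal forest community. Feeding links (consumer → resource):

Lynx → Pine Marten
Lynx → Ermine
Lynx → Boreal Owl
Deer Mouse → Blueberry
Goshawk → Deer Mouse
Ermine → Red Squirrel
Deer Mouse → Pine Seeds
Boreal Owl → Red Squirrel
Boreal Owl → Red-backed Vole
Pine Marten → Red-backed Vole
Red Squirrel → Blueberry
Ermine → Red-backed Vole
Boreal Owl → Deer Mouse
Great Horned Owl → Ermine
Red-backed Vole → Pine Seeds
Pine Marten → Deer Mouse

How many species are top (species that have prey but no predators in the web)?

3

Top species (has prey, but nothing eats it): Goshawk, Great Horned Owl, Lynx.
Count: 3.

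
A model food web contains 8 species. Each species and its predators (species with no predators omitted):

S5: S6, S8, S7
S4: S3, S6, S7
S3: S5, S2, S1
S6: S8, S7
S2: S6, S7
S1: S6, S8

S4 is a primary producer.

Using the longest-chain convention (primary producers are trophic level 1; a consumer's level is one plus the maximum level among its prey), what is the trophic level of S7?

S4 is a producer → level 1.
S3 eats S4 → level 2.
S5 eats S3 → level 3.
S6 eats S5 (level 3); other prey at levels: S4 1, S2 3, S1 3 → level 4.
S7 eats S6 (level 4); other prey at levels: S4 1, S5 3, S2 3 → level 5.

Trophic level 5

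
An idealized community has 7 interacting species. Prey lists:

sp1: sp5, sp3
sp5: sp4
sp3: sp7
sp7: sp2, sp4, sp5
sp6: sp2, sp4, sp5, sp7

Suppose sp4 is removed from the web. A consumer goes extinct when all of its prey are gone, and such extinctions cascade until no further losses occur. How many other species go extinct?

1

Remove sp4.
Round 1: sp5 (all prey gone) → extinct.
No further losses. Total secondary extinctions: 1.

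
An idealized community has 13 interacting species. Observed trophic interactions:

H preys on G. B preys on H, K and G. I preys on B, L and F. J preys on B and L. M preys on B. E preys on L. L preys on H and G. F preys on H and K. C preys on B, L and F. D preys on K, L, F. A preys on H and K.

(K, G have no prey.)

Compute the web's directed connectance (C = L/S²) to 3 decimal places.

The web has S = 13 species and L = 23 feeding links.
C = L / S² = 23 / 169 = 0.1361 ≈ 0.136.

C = 0.136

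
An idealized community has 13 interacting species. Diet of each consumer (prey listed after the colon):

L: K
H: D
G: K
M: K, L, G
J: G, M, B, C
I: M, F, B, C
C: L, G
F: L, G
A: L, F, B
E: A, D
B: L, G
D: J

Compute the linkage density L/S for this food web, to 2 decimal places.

There are L = 26 links among S = 13 species.
L/S = 26/13 = 2.0000 ≈ 2.00.

L/S = 2.00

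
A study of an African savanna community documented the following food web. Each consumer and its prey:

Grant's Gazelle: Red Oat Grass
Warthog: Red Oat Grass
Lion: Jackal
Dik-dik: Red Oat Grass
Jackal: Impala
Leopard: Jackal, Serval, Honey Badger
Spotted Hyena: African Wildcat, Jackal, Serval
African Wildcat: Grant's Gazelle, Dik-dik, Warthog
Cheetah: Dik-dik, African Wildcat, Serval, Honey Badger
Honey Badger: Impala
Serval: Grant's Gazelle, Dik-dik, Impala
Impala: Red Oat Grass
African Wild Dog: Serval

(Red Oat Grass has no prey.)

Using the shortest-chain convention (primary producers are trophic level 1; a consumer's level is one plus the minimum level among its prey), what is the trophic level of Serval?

Red Oat Grass is a producer → level 1.
Grant's Gazelle eats Red Oat Grass → level 2.
Serval eats Grant's Gazelle → level 3.
No prey of Serval is below level 2, so 3 is the minimum.

Trophic level 3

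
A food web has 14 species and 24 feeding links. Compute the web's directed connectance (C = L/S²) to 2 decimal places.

C = 0.12

The web has S = 14 species and L = 24 feeding links.
C = L / S² = 24 / 196 = 0.1224 ≈ 0.12.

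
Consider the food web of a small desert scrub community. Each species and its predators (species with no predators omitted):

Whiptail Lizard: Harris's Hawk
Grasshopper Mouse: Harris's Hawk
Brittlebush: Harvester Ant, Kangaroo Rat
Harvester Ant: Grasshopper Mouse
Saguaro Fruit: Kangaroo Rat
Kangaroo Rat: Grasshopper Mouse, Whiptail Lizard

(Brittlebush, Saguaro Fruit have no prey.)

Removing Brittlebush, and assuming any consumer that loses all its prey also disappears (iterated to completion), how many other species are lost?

1

Remove Brittlebush.
Round 1: Harvester Ant (all prey gone) → extinct.
No further losses. Total secondary extinctions: 1.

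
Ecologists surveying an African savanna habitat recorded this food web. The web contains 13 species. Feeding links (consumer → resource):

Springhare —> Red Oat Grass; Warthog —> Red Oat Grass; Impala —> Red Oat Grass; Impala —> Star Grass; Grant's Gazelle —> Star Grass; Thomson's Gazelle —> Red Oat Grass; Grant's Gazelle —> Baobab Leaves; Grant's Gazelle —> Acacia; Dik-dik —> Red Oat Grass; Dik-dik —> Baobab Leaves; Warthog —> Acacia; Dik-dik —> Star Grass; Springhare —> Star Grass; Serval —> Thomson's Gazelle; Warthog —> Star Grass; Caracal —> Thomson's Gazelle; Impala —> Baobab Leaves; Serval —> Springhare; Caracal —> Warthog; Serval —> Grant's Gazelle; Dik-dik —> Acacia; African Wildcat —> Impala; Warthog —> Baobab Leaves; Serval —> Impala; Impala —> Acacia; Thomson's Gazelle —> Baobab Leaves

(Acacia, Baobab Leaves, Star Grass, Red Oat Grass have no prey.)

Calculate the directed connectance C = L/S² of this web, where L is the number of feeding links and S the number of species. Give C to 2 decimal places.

C = 0.15

The web has S = 13 species and L = 26 feeding links.
C = L / S² = 26 / 169 = 0.1538 ≈ 0.15.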